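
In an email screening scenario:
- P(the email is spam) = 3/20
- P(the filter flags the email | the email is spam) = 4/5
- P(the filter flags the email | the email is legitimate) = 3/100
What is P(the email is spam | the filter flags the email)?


Using Bayes' theorem:
P(A|B) = P(B|A)·P(A) / P(B)

P(the filter flags the email) = 4/5 × 3/20 + 3/100 × 17/20
= 3/25 + 51/2000 = 291/2000

P(the email is spam|the filter flags the email) = (3/25) / (291/2000) = 80/97

P(the email is spam|the filter flags the email) = 80/97 ≈ 82.47%


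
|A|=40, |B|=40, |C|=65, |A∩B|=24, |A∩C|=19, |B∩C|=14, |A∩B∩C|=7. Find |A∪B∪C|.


|A∪B∪C| = 40+40+65-24-19-14+7 = 95

|A∪B∪C| = 95


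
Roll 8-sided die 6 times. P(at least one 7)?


P(no 7)^6 = (7/8)^6 = 117649/262144
P(≥1) = 1 - 117649/262144 = 144495/262144

P = 144495/262144 ≈ 55.12%


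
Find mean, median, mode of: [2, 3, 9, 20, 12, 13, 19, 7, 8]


Sorted: [2, 3, 7, 8, 9, 12, 13, 19, 20]
Mean = 93/9 = 31/3
Median = 9
Freq: {2: 1, 3: 1, 9: 1, 20: 1, 12: 1, 13: 1, 19: 1, 7: 1, 8: 1}
Mode: No mode

Mean=31/3, Median=9, Mode=No mode


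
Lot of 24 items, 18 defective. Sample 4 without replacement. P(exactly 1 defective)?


Hypergeometric: C(18,1)×C(6,3)/C(24,4)
= 18×20/10626 = 60/1771

P(X=1) = 60/1771 ≈ 3.39%


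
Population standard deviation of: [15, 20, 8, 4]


Mean = 47/4
  (15-47/4)²=169/16
  (20-47/4)²=1089/16
  (8-47/4)²=225/16
  (4-47/4)²=961/16
Σ(x-μ)² = 611/4
σ² = (611/4)/4 = 611/16

σ = √(611/16) ≈ 6.1796


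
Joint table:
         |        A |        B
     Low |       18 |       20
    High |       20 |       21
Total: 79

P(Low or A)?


P(Low∨A) = P(Low) + P(A) - P(Low∧A)
= (38 + 38 - 18)/79 = 58/79

P = 58/79 ≈ 73.42%


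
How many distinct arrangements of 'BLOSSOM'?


Letters: 7, freq: {'B': 1, 'L': 1, 'O': 2, 'S': 2, 'M': 1}
7!/(1!×1!×2!×2!×1!) = 5040/4 = 1260

1260


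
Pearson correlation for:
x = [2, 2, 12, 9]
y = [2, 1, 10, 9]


n=4, Σx=25, Σy=22, Σxy=207, Σx²=233, Σy²=186
r = (4×207 - 25×22)/√((4×233 - 25²)(4×186 - 22²))
= 278/√(307×260) = 278/√79820 ≈ 278/282.5243 ≈ 0.9840

r ≈ 0.9840


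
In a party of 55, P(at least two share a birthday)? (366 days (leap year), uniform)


P(all different) = Π(366-i)/366 for i=0..54
= 0.013909
P(match) = 1 - 0.013909 = 0.986091

P ≈ 0.9861 ≈ 98.61%


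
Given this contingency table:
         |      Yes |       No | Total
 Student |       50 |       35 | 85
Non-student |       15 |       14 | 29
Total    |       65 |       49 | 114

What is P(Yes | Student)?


P(Yes | Student) = 50/(50+35) = 50/85 = 10/17

P(Yes|Student) = 10/17 ≈ 58.82%


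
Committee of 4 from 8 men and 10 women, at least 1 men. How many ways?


Count by #men:
  1M,3W: C(8,1)×C(10,3)=960
  2M,2W: C(8,2)×C(10,2)=1260
  3M,1W: C(8,3)×C(10,1)=560
  4M,0W: C(8,4)×C(10,0)=70
Total = 2850

2850


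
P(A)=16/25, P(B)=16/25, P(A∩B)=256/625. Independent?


P(A)×P(B) = 256/625
P(A∩B) = 256/625
Equal ✓ → Independent

Yes, independent


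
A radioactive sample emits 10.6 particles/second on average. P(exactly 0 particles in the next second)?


Poisson(λ=10.6): P(X=0) = e^(-λ)×λ^k/k!
= e^(-10.6) × 10.6^0 / 0!
≈ 2.491600973e-05 × 1 / 1 ≈ 0.000025

P(X=0) ≈ 0.000025 ≈ 0.00%


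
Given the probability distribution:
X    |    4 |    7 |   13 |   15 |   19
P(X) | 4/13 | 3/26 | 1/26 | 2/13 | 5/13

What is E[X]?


E[X] = Σ x·P(X=x)
= (4)×(4/13) + (7)×(3/26) + (13)×(1/26) + (15)×(2/13) + (19)×(5/13)
= 158/13

E[X] = 158/13


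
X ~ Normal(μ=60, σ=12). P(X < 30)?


z = (30-60)/12 = -2.5
P(Z < -2.5) = 0.0062

P(X < 30) ≈ 0.0062


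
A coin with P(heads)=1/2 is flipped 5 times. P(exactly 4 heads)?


Binomial: P(X=4) = C(5,4)×p^4×(1-p)^1
= 5 × 1/16 × 1/2 = 5/32

P(X=4) = 5/32 ≈ 15.62%


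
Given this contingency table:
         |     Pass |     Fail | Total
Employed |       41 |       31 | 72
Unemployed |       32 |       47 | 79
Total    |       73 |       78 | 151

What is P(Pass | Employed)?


P(Pass | Employed) = 41/(41+31) = 41/72

P(Pass|Employed) = 41/72 ≈ 56.94%


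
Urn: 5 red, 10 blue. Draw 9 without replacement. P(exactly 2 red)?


Hypergeometric: C(5,2)×C(10,7)/C(15,9)
= 10×120/5005 = 240/1001

P(X=2) = 240/1001 ≈ 23.98%


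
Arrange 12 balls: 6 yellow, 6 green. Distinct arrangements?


12!/(6!×6!) = 924

924


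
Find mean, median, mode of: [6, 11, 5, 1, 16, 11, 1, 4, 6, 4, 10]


Sorted: [1, 1, 4, 4, 5, 6, 6, 10, 11, 11, 16]
Mean = 75/11
Median = 6
Freq: {6: 2, 11: 2, 5: 1, 1: 2, 16: 1, 4: 2, 10: 1}
Mode: [1, 4, 6, 11]

Mean=75/11, Median=6, Mode=[1, 4, 6, 11]


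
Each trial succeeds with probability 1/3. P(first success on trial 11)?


Geometric: P(X=11) = (1-p)^(k-1)×p = (2/3)^10×1/3 = 1024/177147

P(X=11) = 1024/177147 ≈ 0.58%


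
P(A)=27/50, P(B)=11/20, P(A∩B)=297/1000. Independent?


P(A)×P(B) = 297/1000
P(A∩B) = 297/1000
Equal ✓ → Independent

Yes, independent


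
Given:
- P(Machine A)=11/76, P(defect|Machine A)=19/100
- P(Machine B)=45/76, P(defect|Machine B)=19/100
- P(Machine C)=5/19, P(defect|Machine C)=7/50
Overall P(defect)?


P(B) = Σ P(B|Aᵢ)×P(Aᵢ)
  19/100×11/76 = 11/400
  19/100×45/76 = 9/80
  7/50×5/19 = 7/190
Sum = 84/475

P(defect) = 84/475 ≈ 17.68%


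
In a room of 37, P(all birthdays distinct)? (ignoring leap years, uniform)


P(all different) = Π(365-i)/365 for i=0..36
= (365/365)×(364/365)×...×(329/365)
= 0.151266

P ≈ 0.1513 ≈ 15.13%


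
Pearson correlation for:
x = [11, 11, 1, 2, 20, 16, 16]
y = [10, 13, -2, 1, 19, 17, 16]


n=7, Σx=77, Σy=74, Σxy=1161, Σx²=1159, Σy²=1180
r = (7×1161 - 77×74)/√((7×1159 - 77²)(7×1180 - 74²))
= 2429/√(2184×2784) = 2429/√6080256 ≈ 2429/2465.8175 ≈ 0.9851

r ≈ 0.9851


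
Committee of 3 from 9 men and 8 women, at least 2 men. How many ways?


Count by #men:
  2M,1W: C(9,2)×C(8,1)=288
  3M,0W: C(9,3)×C(8,0)=84
Total = 372

372


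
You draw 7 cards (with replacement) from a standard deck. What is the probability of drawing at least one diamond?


P(not a diamond) = 39/52 = 3/4
P(none in 7 draws) = (3/4)^7 = 2187/16384
P(≥1 diamond) = 1 - 2187/16384 = 14197/16384

P = 14197/16384 ≈ 86.65%


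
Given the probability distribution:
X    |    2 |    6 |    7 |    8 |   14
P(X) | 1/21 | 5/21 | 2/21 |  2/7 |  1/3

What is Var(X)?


E[X] = 64/7
E[X²] = 2038/21
Var(X) = E[X²] - (E[X])² = 2038/21 - 4096/49 = 1978/147

Var(X) = 1978/147 ≈ 13.4558


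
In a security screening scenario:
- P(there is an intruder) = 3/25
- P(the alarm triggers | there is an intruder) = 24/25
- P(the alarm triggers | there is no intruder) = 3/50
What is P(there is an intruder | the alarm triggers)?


Using Bayes' theorem:
P(A|B) = P(B|A)·P(A) / P(B)

P(the alarm triggers) = 24/25 × 3/25 + 3/50 × 22/25
= 72/625 + 33/625 = 21/125

P(there is an intruder|the alarm triggers) = (72/625) / (21/125) = 24/35

P(there is an intruder|the alarm triggers) = 24/35 ≈ 68.57%


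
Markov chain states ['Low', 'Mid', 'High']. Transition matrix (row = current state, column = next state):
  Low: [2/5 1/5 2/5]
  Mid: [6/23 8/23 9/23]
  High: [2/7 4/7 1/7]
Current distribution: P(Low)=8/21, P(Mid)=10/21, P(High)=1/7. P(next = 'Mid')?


P(next=Mid) = Σᵢ P(now=i)×P(i→Mid)
= 8/21×1/5 + 10/21×8/23 + 1/7×4/7
= 8/105 + 80/483 + 4/49 = 5468/16905

P = 5468/16905 ≈ 0.3235


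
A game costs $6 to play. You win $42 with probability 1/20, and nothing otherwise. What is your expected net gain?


E[gain] = (42-6)×1/20 + (-6)×19/20
= 9/5 - 57/10 = -39/10

Expected net gain = $-39/10 ≈ $-3.90


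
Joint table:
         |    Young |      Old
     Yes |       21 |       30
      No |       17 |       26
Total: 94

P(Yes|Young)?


P(Yes|Young) = 21/(21+17) = 21/38

P = 21/38 ≈ 55.26%


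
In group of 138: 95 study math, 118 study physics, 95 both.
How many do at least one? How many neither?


|A∪B| = 95+118-95 = 118
Neither = 138-118 = 20

At least one: 118; Neither: 20


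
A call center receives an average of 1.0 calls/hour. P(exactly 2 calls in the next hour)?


Poisson(λ=1.0): P(X=2) = e^(-λ)×λ^k/k!
= e^(-1.0) × 1.0^2 / 2!
≈ 0.3678794412 × 1 / 2 ≈ 0.183940

P(X=2) ≈ 0.183940 ≈ 18.39%


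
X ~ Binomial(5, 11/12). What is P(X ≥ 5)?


P(X ≥ 5) = Σ P(X=i) for i=5..5
P(X=5) = 161051/248832
Sum = 161051/248832

P(X ≥ 5) = 161051/248832 ≈ 64.72%


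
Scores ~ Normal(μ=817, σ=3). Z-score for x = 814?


z = (x - μ)/σ = (814 - 817)/3 = -1.0

z = -1.0


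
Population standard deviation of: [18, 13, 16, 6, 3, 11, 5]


Mean = 72/7
  (18-72/7)²=2916/49
  (13-72/7)²=361/49
  (16-72/7)²=1600/49
  (6-72/7)²=900/49
  (3-72/7)²=2601/49
  (11-72/7)²=25/49
  (5-72/7)²=1369/49
Σ(x-μ)² = 1396/7
σ² = (1396/7)/7 = 1396/49

σ = √(1396/49) ≈ 5.3376


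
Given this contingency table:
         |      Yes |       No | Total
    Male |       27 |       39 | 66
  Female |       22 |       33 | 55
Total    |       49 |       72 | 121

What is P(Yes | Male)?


P(Yes | Male) = 27/(27+39) = 27/66 = 9/22

P(Yes|Male) = 9/22 ≈ 40.91%


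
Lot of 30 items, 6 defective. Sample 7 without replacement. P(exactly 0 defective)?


Hypergeometric: C(6,0)×C(24,7)/C(30,7)
= 1×346104/2035800 = 4807/28275

P(X=0) = 4807/28275 ≈ 17.00%


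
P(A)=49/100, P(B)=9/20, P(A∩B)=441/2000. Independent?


P(A)×P(B) = 441/2000
P(A∩B) = 441/2000
Equal ✓ → Independent

Yes, independent


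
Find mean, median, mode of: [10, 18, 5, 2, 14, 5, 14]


Sorted: [2, 5, 5, 10, 14, 14, 18]
Mean = 68/7
Median = 10
Freq: {10: 1, 18: 1, 5: 2, 2: 1, 14: 2}
Mode: [5, 14]

Mean=68/7, Median=10, Mode=[5, 14]


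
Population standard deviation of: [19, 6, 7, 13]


Mean = 45/4
  (19-45/4)²=961/16
  (6-45/4)²=441/16
  (7-45/4)²=289/16
  (13-45/4)²=49/16
Σ(x-μ)² = 435/4
σ² = (435/4)/4 = 435/16

σ = √(435/16) ≈ 5.2142


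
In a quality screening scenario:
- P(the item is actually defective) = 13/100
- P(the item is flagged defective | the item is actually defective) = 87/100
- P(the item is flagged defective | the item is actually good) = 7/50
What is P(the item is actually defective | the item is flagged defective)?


Using Bayes' theorem:
P(A|B) = P(B|A)·P(A) / P(B)

P(the item is flagged defective) = 87/100 × 13/100 + 7/50 × 87/100
= 1131/10000 + 609/5000 = 2349/10000

P(the item is actually defective|the item is flagged defective) = (1131/10000) / (2349/10000) = 13/27

P(the item is actually defective|the item is flagged defective) = 13/27 ≈ 48.15%


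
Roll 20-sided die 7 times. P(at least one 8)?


P(no 8)^7 = (19/20)^7 = 893871739/1280000000
P(≥1) = 1 - 893871739/1280000000 = 386128261/1280000000

P = 386128261/1280000000 ≈ 30.17%


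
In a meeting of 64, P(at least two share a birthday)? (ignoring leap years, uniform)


P(all different) = Π(365-i)/365 for i=0..63
= 0.002810
P(match) = 1 - 0.002810 = 0.997190

P ≈ 0.9972 ≈ 99.72%


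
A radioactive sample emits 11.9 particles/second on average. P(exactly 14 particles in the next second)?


Poisson(λ=11.9): P(X=14) = e^(-λ)×λ^k/k!
= e^(-11.9) × 11.9^14 / 14!
≈ 6.790404807e-06 × 1.14197726929e+15 / 87178291200 ≈ 0.088950

P(X=14) ≈ 0.088950 ≈ 8.89%


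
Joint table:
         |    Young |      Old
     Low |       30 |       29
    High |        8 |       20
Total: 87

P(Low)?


P(Low) = (30+29)/87 = 59/87

P(Low) = 59/87 ≈ 67.82%


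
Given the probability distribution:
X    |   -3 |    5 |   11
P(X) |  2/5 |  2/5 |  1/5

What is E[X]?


E[X] = Σ x·P(X=x)
= (-3)×(2/5) + (5)×(2/5) + (11)×(1/5)
= 3

E[X] = 3


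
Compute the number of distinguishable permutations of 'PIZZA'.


Letters: 5, freq: {'P': 1, 'I': 1, 'Z': 2, 'A': 1}
5!/(1!×1!×2!×1!) = 120/2 = 60

60


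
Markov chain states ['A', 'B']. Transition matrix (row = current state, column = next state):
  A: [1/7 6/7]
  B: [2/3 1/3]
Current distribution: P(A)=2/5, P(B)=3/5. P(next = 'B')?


P(next=B) = Σᵢ P(now=i)×P(i→B)
= 2/5×6/7 + 3/5×1/3
= 12/35 + 1/5 = 19/35

P = 19/35 ≈ 0.5429


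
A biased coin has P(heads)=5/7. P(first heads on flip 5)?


Geometric: P(X=5) = (1-p)^(k-1)×p = (2/7)^4×5/7 = 80/16807

P(X=5) = 80/16807 ≈ 0.48%


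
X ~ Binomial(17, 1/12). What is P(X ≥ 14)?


P(X ≥ 14) = Σ P(X=i) for i=14..17
P(X=14) = 113135/277326388342554624
P(X=15) = 2057/277326388342554624
P(X=16) = 187/2218611106740436992
P(X=17) = 1/2218611106740436992
Sum = 230431/554652776685109248

P(X ≥ 14) = 230431/554652776685109248 ≈ 0.00%


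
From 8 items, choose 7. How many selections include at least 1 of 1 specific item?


Complement: C(8,7) - C(7,7) = 8 - 1 = 7

7


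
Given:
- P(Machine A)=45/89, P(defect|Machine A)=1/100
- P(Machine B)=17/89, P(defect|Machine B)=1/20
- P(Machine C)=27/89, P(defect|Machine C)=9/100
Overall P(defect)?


P(B) = Σ P(B|Aᵢ)×P(Aᵢ)
  1/100×45/89 = 9/1780
  1/20×17/89 = 17/1780
  9/100×27/89 = 243/8900
Sum = 373/8900

P(defect) = 373/8900 ≈ 4.19%


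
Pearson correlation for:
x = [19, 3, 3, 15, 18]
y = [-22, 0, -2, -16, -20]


n=5, Σx=58, Σy=-60, Σxy=-1024, Σx²=928, Σy²=1144
r = (5×(-1024) - 58×(-60))/√((5×928 - 58²)(5×1144 - (-60)²))
= -1640/√(1276×2120) = -1640/√2705120 ≈ -1640/1644.7249 ≈ -0.9971

r ≈ -0.9971


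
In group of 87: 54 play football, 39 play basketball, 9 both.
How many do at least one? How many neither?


|A∪B| = 54+39-9 = 84
Neither = 87-84 = 3

At least one: 84; Neither: 3


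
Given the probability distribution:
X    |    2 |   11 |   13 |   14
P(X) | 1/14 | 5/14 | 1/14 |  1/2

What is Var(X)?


E[X] = 12
E[X²] = 1075/7
Var(X) = E[X²] - (E[X])² = 1075/7 - 144 = 67/7

Var(X) = 67/7 ≈ 9.5714


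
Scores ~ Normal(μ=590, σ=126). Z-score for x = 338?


z = (x - μ)/σ = (338 - 590)/126 = -2.0

z = -2.0


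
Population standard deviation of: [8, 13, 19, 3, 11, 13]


Mean = 67/6
  (8-67/6)²=361/36
  (13-67/6)²=121/36
  (19-67/6)²=2209/36
  (3-67/6)²=2401/36
  (11-67/6)²=1/36
  (13-67/6)²=121/36
Σ(x-μ)² = 869/6
σ² = (869/6)/6 = 869/36

σ = √(869/36) ≈ 4.9131


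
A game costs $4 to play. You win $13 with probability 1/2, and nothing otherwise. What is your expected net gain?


E[gain] = (13-4)×1/2 + (-4)×1/2
= 9/2 - 2 = 5/2

Expected net gain = $5/2 ≈ $2.50


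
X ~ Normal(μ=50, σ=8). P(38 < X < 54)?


z₁=(38-50)/8=-1.5, z₂=(54-50)/8=0.5
P = Φ(0.5) - Φ(-1.5) = 0.691462 - 0.066807 = 0.624655 ≈ 0.6247

P(38 < X < 54) ≈ 0.6247


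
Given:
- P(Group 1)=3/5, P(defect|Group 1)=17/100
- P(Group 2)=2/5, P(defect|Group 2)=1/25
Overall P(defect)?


P(B) = Σ P(B|Aᵢ)×P(Aᵢ)
  17/100×3/5 = 51/500
  1/25×2/5 = 2/125
Sum = 59/500

P(defect) = 59/500 ≈ 11.80%


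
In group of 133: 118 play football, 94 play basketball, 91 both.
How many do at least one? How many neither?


|A∪B| = 118+94-91 = 121
Neither = 133-121 = 12

At least one: 121; Neither: 12


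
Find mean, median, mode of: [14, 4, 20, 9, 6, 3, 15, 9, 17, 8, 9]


Sorted: [3, 4, 6, 8, 9, 9, 9, 14, 15, 17, 20]
Mean = 114/11
Median = 9
Freq: {14: 1, 4: 1, 20: 1, 9: 3, 6: 1, 3: 1, 15: 1, 17: 1, 8: 1}
Mode: [9]

Mean=114/11, Median=9, Mode=9


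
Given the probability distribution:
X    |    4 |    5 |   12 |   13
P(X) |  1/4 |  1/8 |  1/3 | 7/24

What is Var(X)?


E[X] = 113/12
E[X²] = 1253/12
Var(X) = E[X²] - (E[X])² = 1253/12 - 12769/144 = 2267/144

Var(X) = 2267/144 ≈ 15.7431


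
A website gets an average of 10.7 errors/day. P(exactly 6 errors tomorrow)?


Poisson(λ=10.7): P(X=6) = e^(-λ)×λ^k/k!
= e^(-10.7) × 10.7^6 / 6!
≈ 2.254493791e-05 × 1500730.35185 / 720 ≈ 0.046991

P(X=6) ≈ 0.046991 ≈ 4.70%


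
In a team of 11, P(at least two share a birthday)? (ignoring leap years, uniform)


P(all different) = Π(365-i)/365 for i=0..10
= 0.858859
P(match) = 1 - 0.858859 = 0.141141

P ≈ 0.1411 ≈ 14.11%


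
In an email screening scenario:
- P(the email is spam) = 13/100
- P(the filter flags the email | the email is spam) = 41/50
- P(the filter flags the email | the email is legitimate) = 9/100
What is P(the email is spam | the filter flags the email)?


Using Bayes' theorem:
P(A|B) = P(B|A)·P(A) / P(B)

P(the filter flags the email) = 41/50 × 13/100 + 9/100 × 87/100
= 533/5000 + 783/10000 = 1849/10000

P(the email is spam|the filter flags the email) = (533/5000) / (1849/10000) = 1066/1849

P(the email is spam|the filter flags the email) = 1066/1849 ≈ 57.65%


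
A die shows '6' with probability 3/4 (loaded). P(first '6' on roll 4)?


Geometric: P(X=4) = (1-p)^(k-1)×p = (1/4)^3×3/4 = 3/256

P(X=4) = 3/256 ≈ 1.17%


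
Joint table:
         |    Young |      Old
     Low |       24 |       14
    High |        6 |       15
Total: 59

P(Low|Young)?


P(Low|Young) = 24/(24+6) = 24/30 = 4/5

P = 4/5 ≈ 80.00%


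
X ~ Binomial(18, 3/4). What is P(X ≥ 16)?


P(X ≥ 16) = Σ P(X=i) for i=16..18
P(X=16) = 6586148313/68719476736
P(X=17) = 1162261467/34359738368
P(X=18) = 387420489/68719476736
Sum = 1162261467/8589934592

P(X ≥ 16) = 1162261467/8589934592 ≈ 13.53%


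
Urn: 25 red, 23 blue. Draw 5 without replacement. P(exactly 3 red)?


Hypergeometric: C(25,3)×C(23,2)/C(48,5)
= 2300×253/1712304 = 575/1692

P(X=3) = 575/1692 ≈ 33.98%


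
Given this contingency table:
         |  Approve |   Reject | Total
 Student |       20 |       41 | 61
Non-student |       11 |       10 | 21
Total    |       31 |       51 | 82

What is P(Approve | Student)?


P(Approve | Student) = 20/(20+41) = 20/61

P(Approve|Student) = 20/61 ≈ 32.79%


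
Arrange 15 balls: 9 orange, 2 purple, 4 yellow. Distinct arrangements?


15!/(9!×2!×4!) = 75075

75075


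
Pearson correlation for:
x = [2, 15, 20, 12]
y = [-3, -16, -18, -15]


n=4, Σx=49, Σy=-52, Σxy=-786, Σx²=773, Σy²=814
r = (4×(-786) - 49×(-52))/√((4×773 - 49²)(4×814 - (-52)²))
= -596/√(691×552) = -596/√381432 ≈ -596/617.6018 ≈ -0.9650

r ≈ -0.9650


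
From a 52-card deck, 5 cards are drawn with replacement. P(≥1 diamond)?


P(not a diamond) = 39/52 = 3/4
P(none in 5 draws) = (3/4)^5 = 243/1024
P(≥1 diamond) = 1 - 243/1024 = 781/1024

P = 781/1024 ≈ 76.27%


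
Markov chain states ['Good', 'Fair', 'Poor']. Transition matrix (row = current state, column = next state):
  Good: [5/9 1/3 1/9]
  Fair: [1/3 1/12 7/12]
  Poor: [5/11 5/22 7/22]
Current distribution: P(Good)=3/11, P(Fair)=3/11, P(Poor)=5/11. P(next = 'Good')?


P(next=Good) = Σᵢ P(now=i)×P(i→Good)
= 3/11×5/9 + 3/11×1/3 + 5/11×5/11
= 5/33 + 1/11 + 25/121 = 163/363

P = 163/363 ≈ 0.4490


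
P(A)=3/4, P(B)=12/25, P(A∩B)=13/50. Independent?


P(A)×P(B) = 9/25
P(A∩B) = 13/50
Not equal → NOT independent

No, not independent


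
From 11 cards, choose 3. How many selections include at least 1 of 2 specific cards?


Complement: C(11,3) - C(9,3) = 165 - 84 = 81

81


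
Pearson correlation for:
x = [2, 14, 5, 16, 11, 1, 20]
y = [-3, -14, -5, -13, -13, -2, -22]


n=7, Σx=69, Σy=-72, Σxy=-1020, Σx²=1003, Σy²=1056
r = (7×(-1020) - 69×(-72))/√((7×1003 - 69²)(7×1056 - (-72)²))
= -2172/√(2260×2208) = -2172/√4990080 ≈ -2172/2233.8487 ≈ -0.9723

r ≈ -0.9723


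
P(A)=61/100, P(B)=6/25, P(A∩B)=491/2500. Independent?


P(A)×P(B) = 183/1250
P(A∩B) = 491/2500
Not equal → NOT independent

No, not independent


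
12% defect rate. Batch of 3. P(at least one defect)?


P(all good) = (22/25)^3 = 10648/15625
P(≥1 defect) = 4977/15625

P = 4977/15625 ≈ 31.85%


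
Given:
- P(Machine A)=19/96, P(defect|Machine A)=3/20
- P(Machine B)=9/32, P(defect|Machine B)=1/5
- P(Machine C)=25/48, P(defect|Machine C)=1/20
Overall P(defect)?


P(B) = Σ P(B|Aᵢ)×P(Aᵢ)
  3/20×19/96 = 19/640
  1/5×9/32 = 9/160
  1/20×25/48 = 5/192
Sum = 43/384

P(defect) = 43/384 ≈ 11.20%


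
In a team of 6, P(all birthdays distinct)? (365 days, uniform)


P(all different) = Π(365-i)/365 for i=0..5
= (365/365)×(364/365)×...×(360/365)
= 0.959538

P ≈ 0.9595 ≈ 95.95%


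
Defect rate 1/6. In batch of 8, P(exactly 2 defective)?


Binomial: P(X=2) = C(8,2)×p^2×(1-p)^6
= 28 × 1/36 × 15625/46656 = 109375/419904

P(X=2) = 109375/419904 ≈ 26.05%


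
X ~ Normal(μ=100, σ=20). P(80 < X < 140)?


z₁=(80-100)/20=-1.0, z₂=(140-100)/20=2.0
P = Φ(2.0) - Φ(-1.0) = 0.977250 - 0.158655 = 0.818595 ≈ 0.8186

P(80 < X < 140) ≈ 0.8186


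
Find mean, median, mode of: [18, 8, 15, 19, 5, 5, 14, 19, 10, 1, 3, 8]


Sorted: [1, 3, 5, 5, 8, 8, 10, 14, 15, 18, 19, 19]
Mean = 125/12
Median = 9
Freq: {18: 1, 8: 2, 15: 1, 19: 2, 5: 2, 14: 1, 10: 1, 1: 1, 3: 1}
Mode: [5, 8, 19]

Mean=125/12, Median=9, Mode=[5, 8, 19]


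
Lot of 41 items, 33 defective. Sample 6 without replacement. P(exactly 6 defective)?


Hypergeometric: C(33,6)×C(8,0)/C(41,6)
= 1107568×1/4496388 = 276892/1124097

P(X=6) = 276892/1124097 ≈ 24.63%


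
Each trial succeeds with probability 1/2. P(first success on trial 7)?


Geometric: P(X=7) = (1-p)^(k-1)×p = (1/2)^6×1/2 = 1/128

P(X=7) = 1/128 ≈ 0.78%


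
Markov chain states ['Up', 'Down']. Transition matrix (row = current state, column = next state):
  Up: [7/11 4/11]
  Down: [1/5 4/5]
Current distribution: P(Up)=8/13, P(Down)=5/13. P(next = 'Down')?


P(next=Down) = Σᵢ P(now=i)×P(i→Down)
= 8/13×4/11 + 5/13×4/5
= 32/143 + 4/13 = 76/143

P = 76/143 ≈ 0.5315


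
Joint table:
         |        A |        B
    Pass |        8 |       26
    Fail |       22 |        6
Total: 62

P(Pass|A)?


P(Pass|A) = 8/(8+22) = 8/30 = 4/15

P = 4/15 ≈ 26.67%


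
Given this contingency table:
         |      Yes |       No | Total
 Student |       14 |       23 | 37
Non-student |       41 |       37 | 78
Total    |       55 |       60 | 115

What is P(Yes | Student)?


P(Yes | Student) = 14/(14+23) = 14/37

P(Yes|Student) = 14/37 ≈ 37.84%


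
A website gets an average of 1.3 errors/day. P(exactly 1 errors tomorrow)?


Poisson(λ=1.3): P(X=1) = e^(-λ)×λ^k/k!
= e^(-1.3) × 1.3^1 / 1!
≈ 0.272531793 × 1.3 / 1 ≈ 0.354291

P(X=1) ≈ 0.354291 ≈ 35.43%


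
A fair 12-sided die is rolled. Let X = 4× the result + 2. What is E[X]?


E[die] = (1+12)/2 = 13/2
E[X] = 4×13/2 + 2 = 28

E[X] = 28


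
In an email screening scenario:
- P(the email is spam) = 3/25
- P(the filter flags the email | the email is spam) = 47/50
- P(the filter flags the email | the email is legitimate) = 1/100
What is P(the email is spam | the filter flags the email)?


Using Bayes' theorem:
P(A|B) = P(B|A)·P(A) / P(B)

P(the filter flags the email) = 47/50 × 3/25 + 1/100 × 22/25
= 141/1250 + 11/1250 = 76/625

P(the email is spam|the filter flags the email) = (141/1250) / (76/625) = 141/152

P(the email is spam|the filter flags the email) = 141/152 ≈ 92.76%


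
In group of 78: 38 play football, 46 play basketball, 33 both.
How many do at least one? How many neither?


|A∪B| = 38+46-33 = 51
Neither = 78-51 = 27

At least one: 51; Neither: 27


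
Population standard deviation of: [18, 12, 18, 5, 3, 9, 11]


Mean = 76/7
  (18-76/7)²=2500/49
  (12-76/7)²=64/49
  (18-76/7)²=2500/49
  (5-76/7)²=1681/49
  (3-76/7)²=3025/49
  (9-76/7)²=169/49
  (11-76/7)²=1/49
Σ(x-μ)² = 1420/7
σ² = (1420/7)/7 = 1420/49

σ = √(1420/49) ≈ 5.3833


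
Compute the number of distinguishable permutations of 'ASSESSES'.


Letters: 8, freq: {'A': 1, 'S': 5, 'E': 2}
8!/(1!×5!×2!) = 40320/240 = 168

168


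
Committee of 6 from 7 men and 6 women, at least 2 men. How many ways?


Count by #men:
  2M,4W: C(7,2)×C(6,4)=315
  3M,3W: C(7,3)×C(6,3)=700
  4M,2W: C(7,4)×C(6,2)=525
  5M,1W: C(7,5)×C(6,1)=126
  6M,0W: C(7,6)×C(6,0)=7
Total = 1673

1673


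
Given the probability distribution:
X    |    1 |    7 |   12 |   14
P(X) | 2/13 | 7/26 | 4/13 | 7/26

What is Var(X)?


E[X] = 19/2
E[X²] = 2871/26
Var(X) = E[X²] - (E[X])² = 2871/26 - 361/4 = 1049/52

Var(X) = 1049/52 ≈ 20.1731


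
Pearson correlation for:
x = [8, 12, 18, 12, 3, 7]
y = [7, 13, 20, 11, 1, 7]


n=6, Σx=60, Σy=59, Σxy=756, Σx²=734, Σy²=789
r = (6×756 - 60×59)/√((6×734 - 60²)(6×789 - 59²))
= 996/√(804×1253) = 996/√1007412 ≈ 996/1003.6992 ≈ 0.9923

r ≈ 0.9923


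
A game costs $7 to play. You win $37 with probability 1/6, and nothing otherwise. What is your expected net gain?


E[gain] = (37-7)×1/6 + (-7)×5/6
= 5 - 35/6 = -5/6

Expected net gain = $-5/6 ≈ $-0.83


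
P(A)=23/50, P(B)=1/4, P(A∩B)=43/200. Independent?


P(A)×P(B) = 23/200
P(A∩B) = 43/200
Not equal → NOT independent

No, not independent


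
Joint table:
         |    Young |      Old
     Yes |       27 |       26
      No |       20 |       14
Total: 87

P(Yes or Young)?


P(Yes∨Young) = P(Yes) + P(Young) - P(Yes∧Young)
= (53 + 47 - 27)/87 = 73/87

P = 73/87 ≈ 83.91%


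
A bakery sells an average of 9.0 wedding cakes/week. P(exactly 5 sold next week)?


Poisson(λ=9.0): P(X=5) = e^(-λ)×λ^k/k!
= e^(-9.0) × 9.0^5 / 5!
≈ 0.0001234098041 × 59049 / 120 ≈ 0.060727

P(X=5) ≈ 0.060727 ≈ 6.07%


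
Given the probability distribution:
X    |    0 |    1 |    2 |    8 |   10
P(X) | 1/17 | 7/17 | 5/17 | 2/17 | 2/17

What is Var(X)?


E[X] = 53/17
E[X²] = 355/17
Var(X) = E[X²] - (E[X])² = 355/17 - 2809/289 = 3226/289

Var(X) = 3226/289 ≈ 11.1626


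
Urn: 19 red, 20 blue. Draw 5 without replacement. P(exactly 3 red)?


Hypergeometric: C(19,3)×C(20,2)/C(39,5)
= 969×190/575757 = 3230/10101

P(X=3) = 3230/10101 ≈ 31.98%


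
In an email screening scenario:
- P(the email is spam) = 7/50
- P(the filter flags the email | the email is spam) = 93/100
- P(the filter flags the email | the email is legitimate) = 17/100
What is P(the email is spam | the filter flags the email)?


Using Bayes' theorem:
P(A|B) = P(B|A)·P(A) / P(B)

P(the filter flags the email) = 93/100 × 7/50 + 17/100 × 43/50
= 651/5000 + 731/5000 = 691/2500

P(the email is spam|the filter flags the email) = (651/5000) / (691/2500) = 651/1382

P(the email is spam|the filter flags the email) = 651/1382 ≈ 47.11%


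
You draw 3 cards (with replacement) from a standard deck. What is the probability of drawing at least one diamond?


P(not a diamond) = 39/52 = 3/4
P(none in 3 draws) = (3/4)^3 = 27/64
P(≥1 diamond) = 1 - 27/64 = 37/64

P = 37/64 ≈ 57.81%


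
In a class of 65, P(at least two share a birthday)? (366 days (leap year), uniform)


P(all different) = Π(366-i)/366 for i=0..64
= 0.002358
P(match) = 1 - 0.002358 = 0.997642

P ≈ 0.9976 ≈ 99.76%


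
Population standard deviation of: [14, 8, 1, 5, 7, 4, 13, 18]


Mean = 70/8 = 35/4
  (14-35/4)²=441/16
  (8-35/4)²=9/16
  (1-35/4)²=961/16
  (5-35/4)²=225/16
  (7-35/4)²=49/16
  (4-35/4)²=361/16
  (13-35/4)²=289/16
  (18-35/4)²=1369/16
Σ(x-μ)² = 463/2
σ² = (463/2)/8 = 463/16

σ = √(463/16) ≈ 5.3794


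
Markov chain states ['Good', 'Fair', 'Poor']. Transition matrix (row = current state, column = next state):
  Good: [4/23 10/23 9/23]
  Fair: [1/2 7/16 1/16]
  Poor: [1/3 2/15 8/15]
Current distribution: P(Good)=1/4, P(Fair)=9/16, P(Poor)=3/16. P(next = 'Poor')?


P(next=Poor) = Σᵢ P(now=i)×P(i→Poor)
= 1/4×9/23 + 9/16×1/16 + 3/16×8/15
= 9/92 + 9/256 + 1/10 = 6859/29440

P = 6859/29440 ≈ 0.2330


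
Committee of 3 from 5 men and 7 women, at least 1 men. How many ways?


Count by #men:
  1M,2W: C(5,1)×C(7,2)=105
  2M,1W: C(5,2)×C(7,1)=70
  3M,0W: C(5,3)×C(7,0)=10
Total = 185

185


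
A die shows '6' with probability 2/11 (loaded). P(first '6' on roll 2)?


Geometric: P(X=2) = (1-p)^(k-1)×p = (9/11)^1×2/11 = 18/121

P(X=2) = 18/121 ≈ 14.88%


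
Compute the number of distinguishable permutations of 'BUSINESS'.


Letters: 8, freq: {'B': 1, 'U': 1, 'S': 3, 'I': 1, 'N': 1, 'E': 1}
8!/(1!×1!×3!×1!×1!×1!) = 40320/6 = 6720

6720


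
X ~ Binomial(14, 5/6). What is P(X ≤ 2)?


P(X ≤ 2) = Σ P(X=i) for i=0..2
P(X=0) = 1/78364164096
P(X=1) = 35/39182082048
P(X=2) = 2275/78364164096
Sum = 391/13060694016

P(X ≤ 2) = 391/13060694016 ≈ 0.00%


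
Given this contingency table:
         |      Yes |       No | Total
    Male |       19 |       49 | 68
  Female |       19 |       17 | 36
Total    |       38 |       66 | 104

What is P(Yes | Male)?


P(Yes | Male) = 19/(19+49) = 19/68

P(Yes|Male) = 19/68 ≈ 27.94%


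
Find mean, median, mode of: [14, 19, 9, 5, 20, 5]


Sorted: [5, 5, 9, 14, 19, 20]
Mean = 72/6 = 12
Median = 23/2
Freq: {14: 1, 19: 1, 9: 1, 5: 2, 20: 1}
Mode: [5]

Mean=12, Median=23/2, Mode=5


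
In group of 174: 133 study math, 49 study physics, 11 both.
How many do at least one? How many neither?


|A∪B| = 133+49-11 = 171
Neither = 174-171 = 3

At least one: 171; Neither: 3


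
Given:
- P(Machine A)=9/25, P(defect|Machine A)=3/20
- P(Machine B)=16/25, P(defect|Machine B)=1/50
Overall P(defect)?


P(B) = Σ P(B|Aᵢ)×P(Aᵢ)
  3/20×9/25 = 27/500
  1/50×16/25 = 8/625
Sum = 167/2500

P(defect) = 167/2500 ≈ 6.68%


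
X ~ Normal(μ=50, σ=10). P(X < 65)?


z = (65-50)/10 = 1.5
P(Z < 1.5) = 0.9332

P(X < 65) ≈ 0.9332


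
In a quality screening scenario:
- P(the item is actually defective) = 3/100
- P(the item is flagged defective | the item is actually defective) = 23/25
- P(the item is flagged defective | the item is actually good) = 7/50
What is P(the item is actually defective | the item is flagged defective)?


Using Bayes' theorem:
P(A|B) = P(B|A)·P(A) / P(B)

P(the item is flagged defective) = 23/25 × 3/100 + 7/50 × 97/100
= 69/2500 + 679/5000 = 817/5000

P(the item is actually defective|the item is flagged defective) = (69/2500) / (817/5000) = 138/817

P(the item is actually defective|the item is flagged defective) = 138/817 ≈ 16.89%


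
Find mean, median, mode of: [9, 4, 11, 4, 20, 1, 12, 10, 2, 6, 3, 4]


Sorted: [1, 2, 3, 4, 4, 4, 6, 9, 10, 11, 12, 20]
Mean = 86/12 = 43/6
Median = 5
Freq: {9: 1, 4: 3, 11: 1, 20: 1, 1: 1, 12: 1, 10: 1, 2: 1, 6: 1, 3: 1}
Mode: [4]

Mean=43/6, Median=5, Mode=4


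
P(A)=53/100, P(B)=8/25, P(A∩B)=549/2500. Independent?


P(A)×P(B) = 106/625
P(A∩B) = 549/2500
Not equal → NOT independent

No, not independent


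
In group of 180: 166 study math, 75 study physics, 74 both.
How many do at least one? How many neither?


|A∪B| = 166+75-74 = 167
Neither = 180-167 = 13

At least one: 167; Neither: 13


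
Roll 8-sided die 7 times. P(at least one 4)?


P(no 4)^7 = (7/8)^7 = 823543/2097152
P(≥1) = 1 - 823543/2097152 = 1273609/2097152

P = 1273609/2097152 ≈ 60.73%


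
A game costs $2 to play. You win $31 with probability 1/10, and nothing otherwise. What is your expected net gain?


E[gain] = (31-2)×1/10 + (-2)×9/10
= 29/10 - 9/5 = 11/10

Expected net gain = $11/10 ≈ $1.10


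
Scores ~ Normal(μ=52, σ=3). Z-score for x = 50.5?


z = (x - μ)/σ = (50.5 - 52)/3 = -0.5

z = -0.5


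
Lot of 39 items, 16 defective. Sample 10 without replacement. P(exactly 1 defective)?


Hypergeometric: C(16,1)×C(23,9)/C(39,10)
= 16×817190/635745396 = 920/44733

P(X=1) = 920/44733 ≈ 2.06%


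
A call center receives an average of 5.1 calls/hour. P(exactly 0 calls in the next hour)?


Poisson(λ=5.1): P(X=0) = e^(-λ)×λ^k/k!
= e^(-5.1) × 5.1^0 / 0!
≈ 0.006096746566 × 1 / 1 ≈ 0.006097

P(X=0) ≈ 0.006097 ≈ 0.61%


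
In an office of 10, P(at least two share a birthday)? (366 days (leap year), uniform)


P(all different) = Π(366-i)/366 for i=0..9
= 0.883355
P(match) = 1 - 0.883355 = 0.116645

P ≈ 0.1166 ≈ 11.66%


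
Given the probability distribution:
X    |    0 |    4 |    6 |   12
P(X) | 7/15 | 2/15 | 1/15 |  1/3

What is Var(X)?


E[X] = 74/15
E[X²] = 788/15
Var(X) = E[X²] - (E[X])² = 788/15 - 5476/225 = 6344/225

Var(X) = 6344/225 ≈ 28.1956


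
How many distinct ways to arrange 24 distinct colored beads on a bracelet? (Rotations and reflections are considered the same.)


Free circular arrangements: rotations and reflections both identified.
(n-1)!/2 = 23!/2 = 25852016738884976640000/2 = 12926008369442488320000

12926008369442488320000


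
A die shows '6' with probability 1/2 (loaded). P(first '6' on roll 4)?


Geometric: P(X=4) = (1-p)^(k-1)×p = (1/2)^3×1/2 = 1/16

P(X=4) = 1/16 ≈ 6.25%


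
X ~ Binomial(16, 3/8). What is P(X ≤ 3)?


P(X ≤ 3) = Σ P(X=i) for i=0..3
P(X=0) = 152587890625/281474976710656
P(X=1) = 91552734375/17592186044416
P(X=2) = 823974609375/35184372088832
P(X=3) = 1153564453125/17592186044416
Sum = 26666259765625/281474976710656

P(X ≤ 3) = 26666259765625/281474976710656 ≈ 9.47%


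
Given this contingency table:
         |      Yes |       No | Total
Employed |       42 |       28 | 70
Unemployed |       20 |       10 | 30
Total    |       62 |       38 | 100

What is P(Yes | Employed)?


P(Yes | Employed) = 42/(42+28) = 42/70 = 3/5

P(Yes|Employed) = 3/5 ≈ 60.00%


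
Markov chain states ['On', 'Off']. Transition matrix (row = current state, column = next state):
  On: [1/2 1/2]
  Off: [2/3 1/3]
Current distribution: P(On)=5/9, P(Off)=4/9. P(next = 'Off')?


P(next=Off) = Σᵢ P(now=i)×P(i→Off)
= 5/9×1/2 + 4/9×1/3
= 5/18 + 4/27 = 23/54

P = 23/54 ≈ 0.4259


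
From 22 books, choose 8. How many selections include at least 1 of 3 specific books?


Complement: C(22,8) - C(19,8) = 319770 - 75582 = 244188

244188


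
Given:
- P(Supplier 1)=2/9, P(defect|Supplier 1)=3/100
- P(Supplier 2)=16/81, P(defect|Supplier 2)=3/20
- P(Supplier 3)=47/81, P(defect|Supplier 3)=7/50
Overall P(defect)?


P(B) = Σ P(B|Aᵢ)×P(Aᵢ)
  3/100×2/9 = 1/150
  3/20×16/81 = 4/135
  7/50×47/81 = 329/4050
Sum = 238/2025

P(defect) = 238/2025 ≈ 11.75%


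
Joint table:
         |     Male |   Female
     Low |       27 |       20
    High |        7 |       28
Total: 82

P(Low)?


P(Low) = (27+20)/82 = 47/82

P(Low) = 47/82 ≈ 57.32%


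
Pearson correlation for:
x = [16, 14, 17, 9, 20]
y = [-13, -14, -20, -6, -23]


n=5, Σx=76, Σy=-76, Σxy=-1258, Σx²=1222, Σy²=1330
r = (5×(-1258) - 76×(-76))/√((5×1222 - 76²)(5×1330 - (-76)²))
= -514/√(334×874) = -514/√291916 ≈ -514/540.2925 ≈ -0.9513

r ≈ -0.9513


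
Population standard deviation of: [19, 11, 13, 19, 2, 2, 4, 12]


Mean = 82/8 = 41/4
  (19-41/4)²=1225/16
  (11-41/4)²=9/16
  (13-41/4)²=121/16
  (19-41/4)²=1225/16
  (2-41/4)²=1089/16
  (2-41/4)²=1089/16
  (4-41/4)²=625/16
  (12-41/4)²=49/16
Σ(x-μ)² = 679/2
σ² = (679/2)/8 = 679/16

σ = √(679/16) ≈ 6.5144


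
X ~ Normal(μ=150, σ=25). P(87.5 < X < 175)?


z₁=(87.5-150)/25=-2.5, z₂=(175-150)/25=1.0
P = Φ(1.0) - Φ(-2.5) = 0.841345 - 0.006210 = 0.835135 ≈ 0.8351

P(87.5 < X < 175) ≈ 0.8351


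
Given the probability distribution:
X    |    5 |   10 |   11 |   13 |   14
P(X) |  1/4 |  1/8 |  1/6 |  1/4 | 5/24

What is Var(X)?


E[X] = 21/2
E[X²] = 122
Var(X) = E[X²] - (E[X])² = 122 - 441/4 = 47/4

Var(X) = 47/4 ≈ 11.7500


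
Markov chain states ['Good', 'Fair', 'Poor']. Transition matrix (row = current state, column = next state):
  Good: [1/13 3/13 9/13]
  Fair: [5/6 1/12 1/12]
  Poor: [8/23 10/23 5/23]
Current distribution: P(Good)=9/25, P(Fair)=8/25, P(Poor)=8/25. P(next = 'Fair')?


P(next=Fair) = Σᵢ P(now=i)×P(i→Fair)
= 9/25×3/13 + 8/25×1/12 + 8/25×10/23
= 27/325 + 2/75 + 16/115 = 5581/22425

P = 5581/22425 ≈ 0.2489


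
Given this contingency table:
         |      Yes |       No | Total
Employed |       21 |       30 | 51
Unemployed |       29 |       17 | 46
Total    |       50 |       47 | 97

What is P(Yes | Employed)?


P(Yes | Employed) = 21/(21+30) = 21/51 = 7/17

P(Yes|Employed) = 7/17 ≈ 41.18%


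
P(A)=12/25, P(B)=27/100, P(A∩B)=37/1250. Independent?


P(A)×P(B) = 81/625
P(A∩B) = 37/1250
Not equal → NOT independent

No, not independent


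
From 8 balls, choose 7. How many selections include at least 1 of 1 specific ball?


Complement: C(8,7) - C(7,7) = 8 - 1 = 7

7


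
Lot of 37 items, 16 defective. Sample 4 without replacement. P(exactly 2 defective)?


Hypergeometric: C(16,2)×C(21,2)/C(37,4)
= 120×210/66045 = 240/629

P(X=2) = 240/629 ≈ 38.16%


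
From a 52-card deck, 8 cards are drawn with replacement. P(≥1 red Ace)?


P(not a red Ace) = 50/52 = 25/26
P(none in 8 draws) = (25/26)^8 = 152587890625/208827064576
P(≥1 red Ace) = 1 - 152587890625/208827064576 = 56239173951/208827064576

P = 56239173951/208827064576 ≈ 26.93%


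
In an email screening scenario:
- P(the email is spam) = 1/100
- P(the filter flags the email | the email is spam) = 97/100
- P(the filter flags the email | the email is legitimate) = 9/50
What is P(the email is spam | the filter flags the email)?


Using Bayes' theorem:
P(A|B) = P(B|A)·P(A) / P(B)

P(the filter flags the email) = 97/100 × 1/100 + 9/50 × 99/100
= 97/10000 + 891/5000 = 1879/10000

P(the email is spam|the filter flags the email) = (97/10000) / (1879/10000) = 97/1879

P(the email is spam|the filter flags the email) = 97/1879 ≈ 5.16%


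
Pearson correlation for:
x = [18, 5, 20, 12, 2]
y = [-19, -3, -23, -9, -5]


n=5, Σx=57, Σy=-59, Σxy=-935, Σx²=897, Σy²=1005
r = (5×(-935) - 57×(-59))/√((5×897 - 57²)(5×1005 - (-59)²))
= -1312/√(1236×1544) = -1312/√1908384 ≈ -1312/1381.4427 ≈ -0.9497

r ≈ -0.9497


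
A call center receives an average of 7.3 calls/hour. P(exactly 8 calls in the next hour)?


Poisson(λ=7.3): P(X=8) = e^(-λ)×λ^k/k!
= e^(-7.3) × 7.3^8 / 8!
≈ 0.0006755387752 × 8064600.91894 / 40320 ≈ 0.135118

P(X=8) ≈ 0.135118 ≈ 13.51%


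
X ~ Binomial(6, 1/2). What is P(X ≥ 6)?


P(X ≥ 6) = Σ P(X=i) for i=6..6
P(X=6) = 1/64
Sum = 1/64

P(X ≥ 6) = 1/64 ≈ 1.56%


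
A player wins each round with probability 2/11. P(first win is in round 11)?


Geometric: P(X=11) = (1-p)^(k-1)×p = (9/11)^10×2/11 = 6973568802/285311670611

P(X=11) = 6973568802/285311670611 ≈ 2.44%


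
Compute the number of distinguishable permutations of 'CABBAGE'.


Letters: 7, freq: {'C': 1, 'A': 2, 'B': 2, 'G': 1, 'E': 1}
7!/(1!×2!×2!×1!×1!) = 5040/4 = 1260

1260


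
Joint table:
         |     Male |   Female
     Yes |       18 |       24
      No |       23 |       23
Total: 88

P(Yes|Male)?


P(Yes|Male) = 18/(18+23) = 18/41

P = 18/41 ≈ 43.90%


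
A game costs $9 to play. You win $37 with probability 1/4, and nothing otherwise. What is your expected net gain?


E[gain] = (37-9)×1/4 + (-9)×3/4
= 7 - 27/4 = 1/4

Expected net gain = $1/4 ≈ $0.25


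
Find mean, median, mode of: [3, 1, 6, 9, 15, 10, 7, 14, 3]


Sorted: [1, 3, 3, 6, 7, 9, 10, 14, 15]
Mean = 68/9
Median = 7
Freq: {3: 2, 1: 1, 6: 1, 9: 1, 15: 1, 10: 1, 7: 1, 14: 1}
Mode: [3]

Mean=68/9, Median=7, Mode=3


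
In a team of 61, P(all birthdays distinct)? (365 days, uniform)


P(all different) = Π(365-i)/365 for i=0..60
= (365/365)×(364/365)×...×(305/365)
= 0.004911

P ≈ 0.0049 ≈ 0.49%


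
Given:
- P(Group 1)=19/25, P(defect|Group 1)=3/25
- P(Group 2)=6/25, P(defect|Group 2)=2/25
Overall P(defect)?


P(B) = Σ P(B|Aᵢ)×P(Aᵢ)
  3/25×19/25 = 57/625
  2/25×6/25 = 12/625
Sum = 69/625

P(defect) = 69/625 ≈ 11.04%


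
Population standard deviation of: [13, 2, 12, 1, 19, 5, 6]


Mean = 58/7
  (13-58/7)²=1089/49
  (2-58/7)²=1936/49
  (12-58/7)²=676/49
  (1-58/7)²=2601/49
  (19-58/7)²=5625/49
  (5-58/7)²=529/49
  (6-58/7)²=256/49
Σ(x-μ)² = 1816/7
σ² = (1816/7)/7 = 1816/49

σ = √(1816/49) ≈ 6.0878
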